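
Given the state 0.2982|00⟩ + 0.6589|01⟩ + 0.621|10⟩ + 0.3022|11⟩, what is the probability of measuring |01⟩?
0.4341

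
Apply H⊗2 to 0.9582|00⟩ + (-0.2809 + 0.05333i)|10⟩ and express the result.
(0.3387 + 0.02667i)|00⟩ + (0.3387 + 0.02667i)|01⟩ + (0.6196 - 0.02667i)|10⟩ + (0.6196 - 0.02667i)|11⟩

H⊗2 gives amp(|y⟩) = (1/2) Σ_x (−1)^(x·y) amp(|x⟩), where x·y is the number of positions in which both x and y have a 1.
|00⟩: (0.9582 + (-0.2809 + 0.05333i))/2 = (0.3387 + 0.02667i)
|01⟩: (0.9582 + (-0.2809 + 0.05333i))/2 = (0.3387 + 0.02667i)
|10⟩: (0.9582 - (-0.2809 + 0.05333i))/2 = (0.6196 - 0.02667i)
|11⟩: (0.9582 - (-0.2809 + 0.05333i))/2 = (0.6196 - 0.02667i)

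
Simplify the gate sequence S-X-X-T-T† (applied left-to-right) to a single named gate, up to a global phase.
S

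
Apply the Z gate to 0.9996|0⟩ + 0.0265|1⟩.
0.9996|0⟩ - 0.0265|1⟩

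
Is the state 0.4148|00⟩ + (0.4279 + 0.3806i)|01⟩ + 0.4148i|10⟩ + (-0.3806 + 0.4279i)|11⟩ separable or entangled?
Separable

Writing the state as a|00⟩ + b|01⟩ + c|10⟩ + d|11⟩, it is a product state iff ad − bc = 0.
Here (a, b, c, d) = (0.4148, (0.4279 + 0.3806i), 0.4148i, (-0.3806 + 0.4279i)): ad − bc = (0.4148)(-0.3806 + 0.4279i) − (0.4279 + 0.3806i)(0.4148i) = 0, so the state is separable.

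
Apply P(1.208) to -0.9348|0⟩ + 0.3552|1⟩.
-0.9348|0⟩ + (0.1261 + 0.3321i)|1⟩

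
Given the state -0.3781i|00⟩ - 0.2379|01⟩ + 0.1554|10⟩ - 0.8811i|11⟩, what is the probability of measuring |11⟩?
0.7763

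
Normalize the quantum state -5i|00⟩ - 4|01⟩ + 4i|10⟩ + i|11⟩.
-0.6565i|00⟩ - 0.5252|01⟩ + 0.5252i|10⟩ + 0.1313i|11⟩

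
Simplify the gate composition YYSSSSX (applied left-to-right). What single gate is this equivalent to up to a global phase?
X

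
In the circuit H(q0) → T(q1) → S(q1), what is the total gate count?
3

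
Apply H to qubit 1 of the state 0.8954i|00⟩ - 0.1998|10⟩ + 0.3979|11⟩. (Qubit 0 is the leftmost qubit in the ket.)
0.6331i|00⟩ + 0.6331i|01⟩ + 0.1401|10⟩ - 0.4226|11⟩

H on qubit 1 mixes each pair of kets that differ only in qubit 1: amplitudes (a, b) of (|…0…⟩, |…1…⟩) become ((a + b)/√2, (a − b)/√2). Kets absent from the input have amplitude 0.
(|00⟩, |01⟩): (a, b) = (0.8954i, 0) → (0.6331i, 0.6331i)
(|10⟩, |11⟩): (a, b) = (-0.1998, 0.3979) → (0.1401, -0.4226)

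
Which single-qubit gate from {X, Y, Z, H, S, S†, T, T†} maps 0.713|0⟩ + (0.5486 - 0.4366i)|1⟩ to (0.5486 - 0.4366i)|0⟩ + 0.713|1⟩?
X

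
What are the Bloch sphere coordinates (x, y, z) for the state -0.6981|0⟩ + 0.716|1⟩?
(-0.9997, 0, -0.02531)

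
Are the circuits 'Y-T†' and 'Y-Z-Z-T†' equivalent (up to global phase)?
Yes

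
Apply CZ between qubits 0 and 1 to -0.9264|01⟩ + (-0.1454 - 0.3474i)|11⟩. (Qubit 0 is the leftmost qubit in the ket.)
-0.9264|01⟩ + (0.1454 + 0.3474i)|11⟩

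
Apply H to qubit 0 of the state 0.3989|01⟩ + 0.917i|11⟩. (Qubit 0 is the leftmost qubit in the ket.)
(0.2821 + 0.6484i)|01⟩ + (0.2821 - 0.6484i)|11⟩

H on qubit 0 mixes each pair of kets that differ only in qubit 0: amplitudes (a, b) of (|…0…⟩, |…1…⟩) become ((a + b)/√2, (a − b)/√2). Kets absent from the input have amplitude 0.
(|01⟩, |11⟩): (a, b) = (0.3989, 0.917i) → ((0.2821 + 0.6484i), (0.2821 - 0.6484i))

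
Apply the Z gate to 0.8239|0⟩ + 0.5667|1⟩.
0.8239|0⟩ - 0.5667|1⟩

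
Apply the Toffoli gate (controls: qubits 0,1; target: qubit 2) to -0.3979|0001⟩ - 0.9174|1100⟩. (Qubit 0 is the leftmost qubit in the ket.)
-0.3979|0001⟩ - 0.9174|1110⟩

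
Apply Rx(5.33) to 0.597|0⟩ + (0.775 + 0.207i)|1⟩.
(-0.4355 - 0.3555i)|0⟩ + (-0.6886 - 0.4578i)|1⟩

Rx(5.33) = [[cos(θ/2), −i·sin(θ/2)], [−i·sin(θ/2), cos(θ/2)]]; θ = 5.33, cos(θ/2) ≈ -0.888563, sin(θ/2) ≈ 0.458754.
With a = amp(|0⟩) = 0.597 and b = amp(|1⟩) = (0.775 + 0.207i):
new amp(|0⟩) = (-0.888563)·a + (-0.458754i)·b = (-0.4355 - 0.3555i)
new amp(|1⟩) = (-0.458754i)·a + (-0.888563)·b = (-0.6886 - 0.4578i)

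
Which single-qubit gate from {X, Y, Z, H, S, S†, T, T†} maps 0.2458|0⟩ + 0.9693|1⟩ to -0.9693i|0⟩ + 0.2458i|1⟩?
Y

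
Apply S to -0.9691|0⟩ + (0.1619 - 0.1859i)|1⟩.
-0.9691|0⟩ + (0.1859 + 0.1619i)|1⟩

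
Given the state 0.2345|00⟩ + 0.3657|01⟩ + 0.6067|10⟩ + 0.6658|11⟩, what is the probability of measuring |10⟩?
0.3681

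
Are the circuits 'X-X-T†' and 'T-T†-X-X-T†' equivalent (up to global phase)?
Yes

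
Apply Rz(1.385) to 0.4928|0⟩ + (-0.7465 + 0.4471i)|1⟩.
(0.3793 - 0.3146i)|0⟩ + (-0.86 - 0.1325i)|1⟩

Rz(1.385) = [[e^(−iθ/2), 0], [0, e^(iθ/2)]] with e^(±iθ/2) = cos(θ/2) ± i·sin(θ/2); θ = 1.385, cos(θ/2) ≈ 0.769652, sin(θ/2) ≈ 0.638463.
With a = amp(|0⟩) = 0.4928 and b = amp(|1⟩) = (-0.7465 + 0.4471i):
new amp(|0⟩) = (0.769652 - 0.638463i)·a = (0.3793 - 0.3146i)
new amp(|1⟩) = (0.769652 + 0.638463i)·b = (-0.86 - 0.1325i)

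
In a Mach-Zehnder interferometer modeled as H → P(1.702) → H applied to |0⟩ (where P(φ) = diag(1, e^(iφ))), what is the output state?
(0.4346 + 0.4957i)|0⟩ + (0.5654 - 0.4957i)|1⟩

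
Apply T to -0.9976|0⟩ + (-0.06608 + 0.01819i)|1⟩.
-0.9976|0⟩ + (-0.05959 - 0.03386i)|1⟩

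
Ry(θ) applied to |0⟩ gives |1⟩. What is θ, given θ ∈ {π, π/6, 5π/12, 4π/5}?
π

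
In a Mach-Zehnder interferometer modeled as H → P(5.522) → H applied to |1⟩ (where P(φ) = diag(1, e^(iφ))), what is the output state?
(0.138 + 0.3449i)|0⟩ + (0.862 - 0.3449i)|1⟩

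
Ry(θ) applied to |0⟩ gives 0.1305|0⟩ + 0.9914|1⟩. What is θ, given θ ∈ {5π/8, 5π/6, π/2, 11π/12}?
11π/12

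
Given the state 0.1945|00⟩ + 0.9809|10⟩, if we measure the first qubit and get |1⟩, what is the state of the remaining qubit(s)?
|0⟩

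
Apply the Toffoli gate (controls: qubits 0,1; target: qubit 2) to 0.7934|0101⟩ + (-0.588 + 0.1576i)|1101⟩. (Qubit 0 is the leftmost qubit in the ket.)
0.7934|0101⟩ + (-0.588 + 0.1576i)|1111⟩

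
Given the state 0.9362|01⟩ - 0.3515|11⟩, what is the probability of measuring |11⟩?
0.1236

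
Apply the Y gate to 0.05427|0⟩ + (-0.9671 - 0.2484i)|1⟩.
(-0.2484 + 0.9671i)|0⟩ + 0.05427i|1⟩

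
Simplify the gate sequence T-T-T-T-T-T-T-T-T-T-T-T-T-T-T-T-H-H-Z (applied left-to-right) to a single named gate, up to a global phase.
Z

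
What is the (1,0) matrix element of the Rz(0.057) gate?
0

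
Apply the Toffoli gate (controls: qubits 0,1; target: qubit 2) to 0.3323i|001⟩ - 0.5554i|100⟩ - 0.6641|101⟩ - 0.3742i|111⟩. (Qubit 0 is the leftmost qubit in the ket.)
0.3323i|001⟩ - 0.5554i|100⟩ - 0.6641|101⟩ - 0.3742i|110⟩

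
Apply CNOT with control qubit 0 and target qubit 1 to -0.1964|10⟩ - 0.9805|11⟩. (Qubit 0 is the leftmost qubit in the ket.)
-0.9805|10⟩ - 0.1964|11⟩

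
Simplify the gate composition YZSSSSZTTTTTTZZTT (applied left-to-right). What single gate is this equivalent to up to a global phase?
Y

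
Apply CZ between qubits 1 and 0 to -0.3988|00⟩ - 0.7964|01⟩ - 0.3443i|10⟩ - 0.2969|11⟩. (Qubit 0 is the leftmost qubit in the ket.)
-0.3988|00⟩ - 0.7964|01⟩ - 0.3443i|10⟩ + 0.2969|11⟩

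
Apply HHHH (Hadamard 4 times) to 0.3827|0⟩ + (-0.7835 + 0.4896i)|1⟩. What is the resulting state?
0.3827|0⟩ + (-0.7835 + 0.4896i)|1⟩

H² = I, so an even number of Hadamards cancels: H^4 = I and the state is unchanged.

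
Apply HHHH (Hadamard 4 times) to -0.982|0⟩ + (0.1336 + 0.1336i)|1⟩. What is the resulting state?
-0.982|0⟩ + (0.1336 + 0.1336i)|1⟩

H² = I, so an even number of Hadamards cancels: H^4 = I and the state is unchanged.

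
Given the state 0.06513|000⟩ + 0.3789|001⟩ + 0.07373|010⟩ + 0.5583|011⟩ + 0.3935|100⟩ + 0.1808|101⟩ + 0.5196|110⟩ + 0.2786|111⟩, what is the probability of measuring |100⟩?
0.1548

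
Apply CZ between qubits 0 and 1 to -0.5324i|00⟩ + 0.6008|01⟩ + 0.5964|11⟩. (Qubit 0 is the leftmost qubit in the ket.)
-0.5324i|00⟩ + 0.6008|01⟩ - 0.5964|11⟩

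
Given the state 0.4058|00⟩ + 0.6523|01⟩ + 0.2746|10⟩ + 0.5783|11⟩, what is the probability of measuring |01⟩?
0.4255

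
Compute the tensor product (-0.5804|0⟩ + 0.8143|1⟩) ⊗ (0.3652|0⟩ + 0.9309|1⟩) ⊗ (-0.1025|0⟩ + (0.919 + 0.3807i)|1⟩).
0.02173|000⟩ + (-0.1948 - 0.08069i)|001⟩ + 0.05538|010⟩ + (-0.4965 - 0.2057i)|011⟩ - 0.03048|100⟩ + (0.2733 + 0.1132i)|101⟩ - 0.0777|110⟩ + (0.6966 + 0.2886i)|111⟩

amp(|b₁b₂…⟩) = product of the factor amplitudes for bits b₁, b₂, …; only kets whose every factor amplitude is nonzero survive.
|000⟩: (-0.5804)(0.3652)(-0.1025) = 0.02173
|001⟩: (-0.5804)(0.3652)(0.919 + 0.3807i) = (-0.1948 - 0.08069i)
|010⟩: (-0.5804)(0.9309)(-0.1025) = 0.05538
|011⟩: (-0.5804)(0.9309)(0.919 + 0.3807i) = (-0.4965 - 0.2057i)
|100⟩: (0.8143)(0.3652)(-0.1025) = -0.03048
|101⟩: (0.8143)(0.3652)(0.919 + 0.3807i) = (0.2733 + 0.1132i)
|110⟩: (0.8143)(0.9309)(-0.1025) = -0.0777
|111⟩: (0.8143)(0.9309)(0.919 + 0.3807i) = (0.6966 + 0.2886i)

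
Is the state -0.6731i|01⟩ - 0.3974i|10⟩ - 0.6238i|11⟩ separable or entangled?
Entangled

Writing the state as a|00⟩ + b|01⟩ + c|10⟩ + d|11⟩, it is a product state iff ad − bc = 0.
Here (a, b, c, d) = (0, -0.6731i, -0.3974i, -0.6238i): ad − bc = (0)(-0.6238i) − (-0.6731i)(-0.3974i) = 0.2675 ≠ 0, so the state is entangled.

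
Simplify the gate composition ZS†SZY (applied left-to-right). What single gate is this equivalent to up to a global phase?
Y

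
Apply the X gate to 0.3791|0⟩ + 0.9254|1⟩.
0.9254|0⟩ + 0.3791|1⟩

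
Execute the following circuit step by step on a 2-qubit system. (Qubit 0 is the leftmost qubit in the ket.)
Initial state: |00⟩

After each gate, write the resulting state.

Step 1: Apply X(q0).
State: |10⟩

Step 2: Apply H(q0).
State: 1/√2|00⟩ - 1/√2|10⟩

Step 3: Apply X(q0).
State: -1/√2|00⟩ + 1/√2|10⟩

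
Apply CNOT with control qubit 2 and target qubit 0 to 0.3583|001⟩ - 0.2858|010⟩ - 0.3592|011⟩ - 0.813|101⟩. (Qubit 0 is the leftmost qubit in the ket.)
-0.813|001⟩ - 0.2858|010⟩ + 0.3583|101⟩ - 0.3592|111⟩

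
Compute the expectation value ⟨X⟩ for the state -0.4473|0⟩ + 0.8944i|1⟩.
0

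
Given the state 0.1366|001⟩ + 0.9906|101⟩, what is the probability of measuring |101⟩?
0.9813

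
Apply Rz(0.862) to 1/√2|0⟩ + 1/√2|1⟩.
(0.6424 - 0.2954i)|0⟩ + (0.6424 + 0.2954i)|1⟩

Rz(0.862) = [[e^(−iθ/2), 0], [0, e^(iθ/2)]] with e^(±iθ/2) = cos(θ/2) ± i·sin(θ/2); θ = 0.862, cos(θ/2) ≈ 0.908548, sin(θ/2) ≈ 0.41778.
With a = amp(|0⟩) = 1/√2 and b = amp(|1⟩) = 1/√2:
new amp(|0⟩) = (0.908548 - 0.41778i)·a = (0.6424 - 0.2954i)
new amp(|1⟩) = (0.908548 + 0.41778i)·b = (0.6424 + 0.2954i)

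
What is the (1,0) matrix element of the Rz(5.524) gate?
0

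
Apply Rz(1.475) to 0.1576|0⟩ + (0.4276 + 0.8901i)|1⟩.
(0.1166 - 0.106i)|0⟩ + (-0.282 + 0.9463i)|1⟩

Rz(1.475) = [[e^(−iθ/2), 0], [0, e^(iθ/2)]] with e^(±iθ/2) = cos(θ/2) ± i·sin(θ/2); θ = 1.475, cos(θ/2) ≈ 0.740152, sin(θ/2) ≈ 0.67244.
With a = amp(|0⟩) = 0.1576 and b = amp(|1⟩) = (0.4276 + 0.8901i):
new amp(|0⟩) = (0.740152 - 0.67244i)·a = (0.1166 - 0.106i)
new amp(|1⟩) = (0.740152 + 0.67244i)·b = (-0.282 + 0.9463i)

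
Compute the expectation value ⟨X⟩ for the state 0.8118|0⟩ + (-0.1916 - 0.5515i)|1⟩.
-0.3111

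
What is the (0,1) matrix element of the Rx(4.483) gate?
-0.7834i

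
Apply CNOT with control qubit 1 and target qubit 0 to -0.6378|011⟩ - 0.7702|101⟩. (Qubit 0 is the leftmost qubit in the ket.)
-0.7702|101⟩ - 0.6378|111⟩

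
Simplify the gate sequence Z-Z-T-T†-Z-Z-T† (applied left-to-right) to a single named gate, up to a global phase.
T†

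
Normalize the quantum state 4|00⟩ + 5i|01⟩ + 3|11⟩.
0.5657|00⟩ + (1/√2)i|01⟩ + 0.4243|11⟩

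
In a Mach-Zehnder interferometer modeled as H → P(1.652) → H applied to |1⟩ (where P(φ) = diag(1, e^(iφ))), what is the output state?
(0.5406 - 0.4984i)|0⟩ + (0.4594 + 0.4984i)|1⟩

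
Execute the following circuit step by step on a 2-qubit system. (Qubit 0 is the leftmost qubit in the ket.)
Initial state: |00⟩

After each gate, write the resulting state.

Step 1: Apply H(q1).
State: 1/√2|00⟩ + 1/√2|01⟩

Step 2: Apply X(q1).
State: 1/√2|00⟩ + 1/√2|01⟩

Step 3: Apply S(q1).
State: 1/√2|00⟩ + (1/√2)i|01⟩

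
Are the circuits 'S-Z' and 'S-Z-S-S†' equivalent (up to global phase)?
Yes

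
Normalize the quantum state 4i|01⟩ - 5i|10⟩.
0.6247i|01⟩ - 0.7809i|10⟩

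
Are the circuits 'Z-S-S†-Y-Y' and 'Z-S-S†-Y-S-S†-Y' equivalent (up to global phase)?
Yes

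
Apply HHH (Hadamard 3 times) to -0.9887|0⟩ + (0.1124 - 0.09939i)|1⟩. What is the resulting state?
(-0.6196 - 0.07028i)|0⟩ + (-0.7786 + 0.07028i)|1⟩

H² = I, so H^3 = H: a single Hadamard. With (a, b) = (-0.9887, (0.1124 - 0.09939i)), H gives ((a + b)/√2, (a − b)/√2) = ((-0.6196 - 0.07028i), (-0.7786 + 0.07028i)).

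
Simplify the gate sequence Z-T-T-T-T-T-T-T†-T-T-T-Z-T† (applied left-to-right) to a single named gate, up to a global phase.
T†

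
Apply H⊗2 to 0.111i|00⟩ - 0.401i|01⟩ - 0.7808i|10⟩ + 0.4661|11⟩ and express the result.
(0.2331 - 0.5354i)|00⟩ + (-0.2331 - 0.1344i)|01⟩ + (-0.2331 + 0.2454i)|10⟩ + (0.2331 + 0.6464i)|11⟩

H⊗2 gives amp(|y⟩) = (1/2) Σ_x (−1)^(x·y) amp(|x⟩), where x·y is the number of positions in which both x and y have a 1.
|00⟩: (0.111i - 0.401i - 0.7808i + 0.4661)/2 = (0.2331 - 0.5354i)
|01⟩: (0.111i + 0.401i - 0.7808i - 0.4661)/2 = (-0.2331 - 0.1344i)
|10⟩: (0.111i - 0.401i + 0.7808i - 0.4661)/2 = (-0.2331 + 0.2454i)
|11⟩: (0.111i + 0.401i + 0.7808i + 0.4661)/2 = (0.2331 + 0.6464i)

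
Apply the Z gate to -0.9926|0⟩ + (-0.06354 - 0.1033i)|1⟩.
-0.9926|0⟩ + (0.06354 + 0.1033i)|1⟩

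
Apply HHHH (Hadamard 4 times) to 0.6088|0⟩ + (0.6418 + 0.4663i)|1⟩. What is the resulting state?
0.6088|0⟩ + (0.6418 + 0.4663i)|1⟩

H² = I, so an even number of Hadamards cancels: H^4 = I and the state is unchanged.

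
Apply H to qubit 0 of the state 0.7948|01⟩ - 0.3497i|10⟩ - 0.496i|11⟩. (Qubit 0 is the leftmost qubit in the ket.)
-0.2473i|00⟩ + (0.562 - 0.3507i)|01⟩ + 0.2473i|10⟩ + (0.562 + 0.3507i)|11⟩

H on qubit 0 mixes each pair of kets that differ only in qubit 0: amplitudes (a, b) of (|…0…⟩, |…1…⟩) become ((a + b)/√2, (a − b)/√2). Kets absent from the input have amplitude 0.
(|00⟩, |10⟩): (a, b) = (0, -0.3497i) → (-0.2473i, 0.2473i)
(|01⟩, |11⟩): (a, b) = (0.7948, -0.496i) → ((0.562 - 0.3507i), (0.562 + 0.3507i))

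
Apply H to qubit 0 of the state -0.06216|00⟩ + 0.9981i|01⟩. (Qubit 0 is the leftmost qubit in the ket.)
-0.04395|00⟩ + 0.7058i|01⟩ - 0.04395|10⟩ + 0.7058i|11⟩

H on qubit 0 mixes each pair of kets that differ only in qubit 0: amplitudes (a, b) of (|…0…⟩, |…1…⟩) become ((a + b)/√2, (a − b)/√2). Kets absent from the input have amplitude 0.
(|00⟩, |10⟩): (a, b) = (-0.06216, 0) → (-0.04395, -0.04395)
(|01⟩, |11⟩): (a, b) = (0.9981i, 0) → (0.7058i, 0.7058i)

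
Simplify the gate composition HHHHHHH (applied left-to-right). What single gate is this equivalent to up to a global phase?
H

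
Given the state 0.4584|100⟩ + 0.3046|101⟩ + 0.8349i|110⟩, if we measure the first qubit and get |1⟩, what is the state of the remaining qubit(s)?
0.4584|00⟩ + 0.3046|01⟩ + 0.8349i|10⟩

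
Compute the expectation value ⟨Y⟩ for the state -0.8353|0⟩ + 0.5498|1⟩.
0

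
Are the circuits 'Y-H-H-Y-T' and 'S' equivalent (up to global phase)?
No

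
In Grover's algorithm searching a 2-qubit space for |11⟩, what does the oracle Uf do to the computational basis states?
Uf|x⟩ = -|x⟩ if x = 11, else |x⟩ (phase flip on target)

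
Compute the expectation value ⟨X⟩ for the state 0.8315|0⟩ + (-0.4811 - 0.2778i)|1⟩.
-0.8001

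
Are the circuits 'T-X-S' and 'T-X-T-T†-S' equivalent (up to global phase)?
Yes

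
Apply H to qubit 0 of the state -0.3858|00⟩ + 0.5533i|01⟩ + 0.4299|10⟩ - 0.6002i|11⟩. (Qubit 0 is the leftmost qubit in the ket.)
0.03118|00⟩ - 0.03316i|01⟩ - 0.5768|10⟩ + 0.8156i|11⟩

H on qubit 0 mixes each pair of kets that differ only in qubit 0: amplitudes (a, b) of (|…0…⟩, |…1…⟩) become ((a + b)/√2, (a − b)/√2). Kets absent from the input have amplitude 0.
(|00⟩, |10⟩): (a, b) = (-0.3858, 0.4299) → (0.03118, -0.5768)
(|01⟩, |11⟩): (a, b) = (0.5533i, -0.6002i) → (-0.03316i, 0.8156i)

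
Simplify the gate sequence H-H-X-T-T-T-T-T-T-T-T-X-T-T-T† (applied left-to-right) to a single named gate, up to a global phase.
T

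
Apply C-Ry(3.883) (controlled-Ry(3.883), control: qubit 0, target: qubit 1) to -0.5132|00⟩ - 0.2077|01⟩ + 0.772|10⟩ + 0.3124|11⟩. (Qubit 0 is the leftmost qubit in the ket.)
-0.5132|00⟩ - 0.2077|01⟩ - 0.5709|10⟩ + 0.6064|11⟩

C-Ry(3.883) leaves the control-|0⟩ kets |00⟩, |01⟩ unchanged and applies Ry(3.883) to qubit 1 on the control-|1⟩ pair (|10⟩, |11⟩).
Ry(3.883) = [[cos(θ/2), −sin(θ/2)], [sin(θ/2), cos(θ/2)]]; θ = 3.883, cos(θ/2) ≈ -0.362271, sin(θ/2) ≈ 0.932073.
With a = amp(|10⟩) = 0.772 and b = amp(|11⟩) = 0.3124:
new amp(|10⟩) = (-0.362271)·a + (-0.932073)·b = -0.5709
new amp(|11⟩) = (0.932073)·a + (-0.362271)·b = 0.6064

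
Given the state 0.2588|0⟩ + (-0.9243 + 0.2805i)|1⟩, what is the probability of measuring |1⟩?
0.933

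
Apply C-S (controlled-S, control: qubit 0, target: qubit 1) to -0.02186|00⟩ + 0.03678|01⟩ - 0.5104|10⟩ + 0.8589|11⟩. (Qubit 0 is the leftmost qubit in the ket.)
-0.02186|00⟩ + 0.03678|01⟩ - 0.5104|10⟩ + 0.8589i|11⟩

C-S leaves the control-|0⟩ kets |00⟩, |01⟩ unchanged and applies S to qubit 1 on the control-|1⟩ pair (|10⟩, |11⟩).
S = [[1, 0], [0, i]].
With a = amp(|10⟩) = -0.5104 and b = amp(|11⟩) = 0.8589:
new amp(|10⟩) = (1)·a = -0.5104
new amp(|11⟩) = (i)·b = 0.8589i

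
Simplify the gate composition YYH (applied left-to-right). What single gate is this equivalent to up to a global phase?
H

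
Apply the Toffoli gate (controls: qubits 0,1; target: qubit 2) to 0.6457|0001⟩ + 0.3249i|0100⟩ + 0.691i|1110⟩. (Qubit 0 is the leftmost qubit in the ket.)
0.6457|0001⟩ + 0.3249i|0100⟩ + 0.691i|1100⟩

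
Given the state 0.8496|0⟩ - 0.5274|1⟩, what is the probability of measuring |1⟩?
0.2782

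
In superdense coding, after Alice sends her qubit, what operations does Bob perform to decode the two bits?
CNOT (Alice's qubit controls Bob's), then H on Alice's qubit, then measure both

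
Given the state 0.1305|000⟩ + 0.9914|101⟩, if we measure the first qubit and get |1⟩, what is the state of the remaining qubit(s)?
|01⟩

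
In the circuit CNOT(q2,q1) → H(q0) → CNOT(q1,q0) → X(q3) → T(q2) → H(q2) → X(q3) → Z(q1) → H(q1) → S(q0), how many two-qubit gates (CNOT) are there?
2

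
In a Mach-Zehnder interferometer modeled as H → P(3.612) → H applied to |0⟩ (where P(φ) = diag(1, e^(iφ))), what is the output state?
(0.05431 - 0.2266i)|0⟩ + (0.9457 + 0.2266i)|1⟩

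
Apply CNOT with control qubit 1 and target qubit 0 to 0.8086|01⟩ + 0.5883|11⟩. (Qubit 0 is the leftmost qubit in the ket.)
0.5883|01⟩ + 0.8086|11⟩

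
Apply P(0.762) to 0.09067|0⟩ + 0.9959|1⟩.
0.09067|0⟩ + (0.7205 + 0.6875i)|1⟩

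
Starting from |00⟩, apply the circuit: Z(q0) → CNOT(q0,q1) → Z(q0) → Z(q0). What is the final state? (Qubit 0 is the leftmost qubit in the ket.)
|00⟩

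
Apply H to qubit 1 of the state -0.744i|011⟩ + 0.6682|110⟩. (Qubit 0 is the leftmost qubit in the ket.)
-0.5261i|001⟩ + 0.5261i|011⟩ + 0.4725|100⟩ - 0.4725|110⟩

H on qubit 1 mixes each pair of kets that differ only in qubit 1: amplitudes (a, b) of (|…0…⟩, |…1…⟩) become ((a + b)/√2, (a − b)/√2). Kets absent from the input have amplitude 0.
(|001⟩, |011⟩): (a, b) = (0, -0.744i) → (-0.5261i, 0.5261i)
(|100⟩, |110⟩): (a, b) = (0, 0.6682) → (0.4725, -0.4725)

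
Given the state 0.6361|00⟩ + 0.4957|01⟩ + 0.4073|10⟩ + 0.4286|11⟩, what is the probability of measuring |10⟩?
0.1659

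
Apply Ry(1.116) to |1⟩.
-0.5295|0⟩ + 0.8483|1⟩

Ry(1.116) = [[cos(θ/2), −sin(θ/2)], [sin(θ/2), cos(θ/2)]]; θ = 1.116, cos(θ/2) ≈ 0.848316, sin(θ/2) ≈ 0.529491.
With a = amp(|0⟩) = 0 and b = amp(|1⟩) = 1:
new amp(|0⟩) = (0.848316)·a + (-0.529491)·b = -0.5295
new amp(|1⟩) = (0.529491)·a + (0.848316)·b = 0.8483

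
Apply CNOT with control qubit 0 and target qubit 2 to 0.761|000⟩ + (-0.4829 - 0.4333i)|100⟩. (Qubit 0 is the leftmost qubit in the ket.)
0.761|000⟩ + (-0.4829 - 0.4333i)|101⟩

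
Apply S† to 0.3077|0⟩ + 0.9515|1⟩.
0.3077|0⟩ - 0.9515i|1⟩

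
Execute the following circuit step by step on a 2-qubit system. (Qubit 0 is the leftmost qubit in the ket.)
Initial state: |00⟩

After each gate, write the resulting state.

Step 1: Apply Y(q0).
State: i|10⟩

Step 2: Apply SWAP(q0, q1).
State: i|01⟩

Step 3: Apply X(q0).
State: i|11⟩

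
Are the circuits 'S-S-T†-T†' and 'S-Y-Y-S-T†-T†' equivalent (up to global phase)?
Yes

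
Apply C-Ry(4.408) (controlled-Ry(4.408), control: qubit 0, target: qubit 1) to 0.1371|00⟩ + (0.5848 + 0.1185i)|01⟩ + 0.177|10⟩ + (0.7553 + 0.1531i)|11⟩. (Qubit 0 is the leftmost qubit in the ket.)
0.1371|00⟩ + (0.5848 + 0.1185i)|01⟩ + (-0.7136 - 0.1234i)|10⟩ + (-0.3042 - 0.09059i)|11⟩

C-Ry(4.408) leaves the control-|0⟩ kets |00⟩, |01⟩ unchanged and applies Ry(4.408) to qubit 1 on the control-|1⟩ pair (|10⟩, |11⟩).
Ry(4.408) = [[cos(θ/2), −sin(θ/2)], [sin(θ/2), cos(θ/2)]]; θ = 4.408, cos(θ/2) ≈ -0.59173, sin(θ/2) ≈ 0.806136.
With a = amp(|10⟩) = 0.177 and b = amp(|11⟩) = (0.7553 + 0.1531i):
new amp(|10⟩) = (-0.59173)·a + (-0.806136)·b = (-0.7136 - 0.1234i)
new amp(|11⟩) = (0.806136)·a + (-0.59173)·b = (-0.3042 - 0.09059i)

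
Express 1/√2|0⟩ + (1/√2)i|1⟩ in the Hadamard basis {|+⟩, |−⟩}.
(1/2 + (1/2)i)|+⟩ + (1/2 - (1/2)i)|−⟩

With |ψ⟩ = α|0⟩ + β|1⟩, the Hadamard-basis coefficients are ⟨+|ψ⟩ = (α + β)/√2 and ⟨−|ψ⟩ = (α − β)/√2.
Here α = 1/√2, β = (1/√2)i: (α + β)/√2 = (1/2 + (1/2)i), (α − β)/√2 = (1/2 - (1/2)i).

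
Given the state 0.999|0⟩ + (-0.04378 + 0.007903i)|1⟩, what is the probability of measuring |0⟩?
0.998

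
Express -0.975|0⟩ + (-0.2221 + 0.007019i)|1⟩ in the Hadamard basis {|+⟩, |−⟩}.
(-0.8465 + 0.004963i)|+⟩ + (-0.5324 - 0.004963i)|−⟩

With |ψ⟩ = α|0⟩ + β|1⟩, the Hadamard-basis coefficients are ⟨+|ψ⟩ = (α + β)/√2 and ⟨−|ψ⟩ = (α − β)/√2.
Here α = -0.975, β = (-0.2221 + 0.007019i): (α + β)/√2 = (-0.8465 + 0.004963i), (α − β)/√2 = (-0.5324 - 0.004963i).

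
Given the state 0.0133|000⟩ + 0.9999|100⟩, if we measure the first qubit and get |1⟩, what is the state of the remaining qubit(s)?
|00⟩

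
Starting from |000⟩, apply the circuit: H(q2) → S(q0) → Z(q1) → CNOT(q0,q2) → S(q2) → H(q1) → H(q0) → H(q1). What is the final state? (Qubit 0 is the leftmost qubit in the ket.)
1/2|000⟩ + (1/2)i|001⟩ + 1/2|100⟩ + (1/2)i|101⟩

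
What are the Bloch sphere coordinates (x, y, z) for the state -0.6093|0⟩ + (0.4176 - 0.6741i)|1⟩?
(-0.5089, 0.8215, -0.2576)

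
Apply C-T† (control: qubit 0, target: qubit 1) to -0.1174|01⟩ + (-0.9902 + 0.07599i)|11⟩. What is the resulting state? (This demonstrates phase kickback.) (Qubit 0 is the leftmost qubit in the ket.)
-0.1174|01⟩ + (-0.6464 + 0.7539i)|11⟩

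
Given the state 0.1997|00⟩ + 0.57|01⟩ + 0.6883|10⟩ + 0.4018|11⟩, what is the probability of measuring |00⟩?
0.03988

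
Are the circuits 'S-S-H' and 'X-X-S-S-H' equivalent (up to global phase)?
Yes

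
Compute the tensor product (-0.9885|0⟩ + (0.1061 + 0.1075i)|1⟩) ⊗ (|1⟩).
-0.9885|01⟩ + (0.1061 + 0.1075i)|11⟩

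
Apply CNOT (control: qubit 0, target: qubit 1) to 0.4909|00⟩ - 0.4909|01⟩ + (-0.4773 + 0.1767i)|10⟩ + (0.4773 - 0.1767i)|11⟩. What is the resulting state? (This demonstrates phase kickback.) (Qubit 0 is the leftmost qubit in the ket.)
0.4909|00⟩ - 0.4909|01⟩ + (0.4773 - 0.1767i)|10⟩ + (-0.4773 + 0.1767i)|11⟩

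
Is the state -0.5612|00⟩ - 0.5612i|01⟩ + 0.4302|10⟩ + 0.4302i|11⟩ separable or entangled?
Separable

Writing the state as a|00⟩ + b|01⟩ + c|10⟩ + d|11⟩, it is a product state iff ad − bc = 0.
Here (a, b, c, d) = (-0.5612, -0.5612i, 0.4302, 0.4302i): ad − bc = (-0.5612)(0.4302i) − (-0.5612i)(0.4302) = 0, so the state is separable.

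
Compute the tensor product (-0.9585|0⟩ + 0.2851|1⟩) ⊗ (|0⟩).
-0.9585|00⟩ + 0.2851|10⟩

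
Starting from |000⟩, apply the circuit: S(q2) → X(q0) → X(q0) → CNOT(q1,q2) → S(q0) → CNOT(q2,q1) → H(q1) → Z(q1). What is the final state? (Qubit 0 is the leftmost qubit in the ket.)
1/√2|000⟩ - 1/√2|010⟩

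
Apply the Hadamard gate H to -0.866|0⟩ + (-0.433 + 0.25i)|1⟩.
(-0.9185 + 0.1768i)|0⟩ + (-0.3062 - 0.1768i)|1⟩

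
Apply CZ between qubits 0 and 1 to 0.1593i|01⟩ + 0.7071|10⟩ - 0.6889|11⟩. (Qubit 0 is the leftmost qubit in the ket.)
0.1593i|01⟩ + 0.7071|10⟩ + 0.6889|11⟩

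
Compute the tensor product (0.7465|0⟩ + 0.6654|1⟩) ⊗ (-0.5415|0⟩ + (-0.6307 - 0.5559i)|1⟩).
-0.4042|00⟩ + (-0.4708 - 0.415i)|01⟩ - 0.3603|10⟩ + (-0.4197 - 0.3699i)|11⟩

amp(|b₁b₂…⟩) = product of the factor amplitudes for bits b₁, b₂, …; only kets whose every factor amplitude is nonzero survive.
|00⟩: (0.7465)(-0.5415) = -0.4042
|01⟩: (0.7465)(-0.6307 - 0.5559i) = (-0.4708 - 0.415i)
|10⟩: (0.6654)(-0.5415) = -0.3603
|11⟩: (0.6654)(-0.6307 - 0.5559i) = (-0.4197 - 0.3699i)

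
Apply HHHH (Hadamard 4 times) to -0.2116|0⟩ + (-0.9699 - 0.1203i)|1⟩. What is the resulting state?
-0.2116|0⟩ + (-0.9699 - 0.1203i)|1⟩

H² = I, so an even number of Hadamards cancels: H^4 = I and the state is unchanged.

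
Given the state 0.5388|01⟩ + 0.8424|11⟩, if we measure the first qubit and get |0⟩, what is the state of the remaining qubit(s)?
|1⟩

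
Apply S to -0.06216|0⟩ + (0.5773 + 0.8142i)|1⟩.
-0.06216|0⟩ + (-0.8142 + 0.5773i)|1⟩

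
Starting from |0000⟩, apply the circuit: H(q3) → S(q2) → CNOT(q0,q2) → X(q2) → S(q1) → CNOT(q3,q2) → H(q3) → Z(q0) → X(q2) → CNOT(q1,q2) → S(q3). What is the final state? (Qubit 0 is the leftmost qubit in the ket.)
1/2|0000⟩ + (1/2)i|0001⟩ + 1/2|0010⟩ - (1/2)i|0011⟩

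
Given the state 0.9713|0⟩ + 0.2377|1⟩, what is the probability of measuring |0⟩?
0.9434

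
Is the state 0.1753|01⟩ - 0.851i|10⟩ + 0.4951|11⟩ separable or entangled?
Entangled

Writing the state as a|00⟩ + b|01⟩ + c|10⟩ + d|11⟩, it is a product state iff ad − bc = 0.
Here (a, b, c, d) = (0, 0.1753, -0.851i, 0.4951): ad − bc = (0)(0.4951) − (0.1753)(-0.851i) = 0.1492i ≠ 0, so the state is entangled.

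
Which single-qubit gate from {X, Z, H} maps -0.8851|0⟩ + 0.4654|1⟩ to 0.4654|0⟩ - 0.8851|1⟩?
X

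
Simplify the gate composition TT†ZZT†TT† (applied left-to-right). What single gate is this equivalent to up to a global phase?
T†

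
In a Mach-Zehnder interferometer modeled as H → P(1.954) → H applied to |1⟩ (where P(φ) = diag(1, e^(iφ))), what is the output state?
(0.6869 - 0.4637i)|0⟩ + (0.3131 + 0.4637i)|1⟩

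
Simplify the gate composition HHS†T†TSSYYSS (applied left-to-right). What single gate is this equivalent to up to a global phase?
S†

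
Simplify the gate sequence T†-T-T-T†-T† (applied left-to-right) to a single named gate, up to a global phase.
T†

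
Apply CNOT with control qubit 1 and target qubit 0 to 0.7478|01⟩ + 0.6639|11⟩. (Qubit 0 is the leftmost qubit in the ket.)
0.6639|01⟩ + 0.7478|11⟩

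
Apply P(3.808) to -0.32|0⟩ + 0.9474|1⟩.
-0.32|0⟩ + (-0.7447 - 0.5857i)|1⟩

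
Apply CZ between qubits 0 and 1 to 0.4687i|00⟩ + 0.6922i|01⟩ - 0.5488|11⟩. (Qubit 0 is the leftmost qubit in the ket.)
0.4687i|00⟩ + 0.6922i|01⟩ + 0.5488|11⟩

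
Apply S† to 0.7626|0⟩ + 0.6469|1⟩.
0.7626|0⟩ - 0.6469i|1⟩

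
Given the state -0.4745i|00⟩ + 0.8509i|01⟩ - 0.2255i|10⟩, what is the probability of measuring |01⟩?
0.724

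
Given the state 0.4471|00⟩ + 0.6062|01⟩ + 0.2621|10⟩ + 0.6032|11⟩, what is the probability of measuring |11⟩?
0.3639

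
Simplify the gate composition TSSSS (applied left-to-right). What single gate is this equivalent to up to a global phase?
T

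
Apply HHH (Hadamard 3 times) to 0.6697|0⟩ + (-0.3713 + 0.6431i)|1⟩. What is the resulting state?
(0.211 + 0.4547i)|0⟩ + (0.7361 - 0.4547i)|1⟩

H² = I, so H^3 = H: a single Hadamard. With (a, b) = (0.6697, (-0.3713 + 0.6431i)), H gives ((a + b)/√2, (a − b)/√2) = ((0.211 + 0.4547i), (0.7361 - 0.4547i)).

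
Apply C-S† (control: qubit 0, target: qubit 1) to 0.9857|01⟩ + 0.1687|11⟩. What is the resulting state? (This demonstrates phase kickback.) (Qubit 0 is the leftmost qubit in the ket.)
0.9857|01⟩ - 0.1687i|11⟩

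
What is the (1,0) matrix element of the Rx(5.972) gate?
-0.155i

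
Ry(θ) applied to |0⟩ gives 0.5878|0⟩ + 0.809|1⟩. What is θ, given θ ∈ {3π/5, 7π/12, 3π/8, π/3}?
3π/5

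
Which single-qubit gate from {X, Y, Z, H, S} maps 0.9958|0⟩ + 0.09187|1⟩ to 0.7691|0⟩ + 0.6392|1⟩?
H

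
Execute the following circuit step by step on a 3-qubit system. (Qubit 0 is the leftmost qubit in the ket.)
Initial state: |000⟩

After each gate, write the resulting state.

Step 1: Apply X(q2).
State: |001⟩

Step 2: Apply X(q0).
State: |101⟩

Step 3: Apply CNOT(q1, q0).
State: |101⟩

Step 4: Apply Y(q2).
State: -i|100⟩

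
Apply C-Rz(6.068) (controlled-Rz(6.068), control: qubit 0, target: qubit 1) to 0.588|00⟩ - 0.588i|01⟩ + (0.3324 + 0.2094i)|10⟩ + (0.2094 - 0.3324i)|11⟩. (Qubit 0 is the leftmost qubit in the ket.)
0.588|00⟩ - 0.588i|01⟩ + (-0.308 - 0.2439i)|10⟩ + (-0.1725 + 0.353i)|11⟩

C-Rz(6.068) leaves the control-|0⟩ kets |00⟩, |01⟩ unchanged and applies Rz(6.068) to qubit 1 on the control-|1⟩ pair (|10⟩, |11⟩).
Rz(6.068) = [[e^(−iθ/2), 0], [0, e^(iθ/2)]] with e^(±iθ/2) = cos(θ/2) ± i·sin(θ/2); θ = 6.068, cos(θ/2) ≈ -0.994217, sin(θ/2) ≈ 0.107385.
With a = amp(|10⟩) = (0.3324 + 0.2094i) and b = amp(|11⟩) = (0.2094 - 0.3324i):
new amp(|10⟩) = (-0.994217 - 0.107385i)·a = (-0.308 - 0.2439i)
new amp(|11⟩) = (-0.994217 + 0.107385i)·b = (-0.1725 + 0.353i)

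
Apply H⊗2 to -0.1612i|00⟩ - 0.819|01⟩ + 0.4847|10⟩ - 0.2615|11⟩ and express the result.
(-0.2979 - 0.0806i)|00⟩ + (0.7826 - 0.0806i)|01⟩ + (-0.5211 - 0.0806i)|10⟩ + (0.0364 - 0.0806i)|11⟩

H⊗2 gives amp(|y⟩) = (1/2) Σ_x (−1)^(x·y) amp(|x⟩), where x·y is the number of positions in which both x and y have a 1.
|00⟩: (-0.1612i - 0.819 + 0.4847 - 0.2615)/2 = (-0.2979 - 0.0806i)
|01⟩: (-0.1612i + 0.819 + 0.4847 + 0.2615)/2 = (0.7826 - 0.0806i)
|10⟩: (-0.1612i - 0.819 - 0.4847 + 0.2615)/2 = (-0.5211 - 0.0806i)
|11⟩: (-0.1612i + 0.819 - 0.4847 - 0.2615)/2 = (0.0364 - 0.0806i)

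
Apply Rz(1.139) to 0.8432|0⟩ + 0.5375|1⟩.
(0.7101 - 0.4547i)|0⟩ + (0.4527 + 0.2898i)|1⟩

Rz(1.139) = [[e^(−iθ/2), 0], [0, e^(iθ/2)]] with e^(±iθ/2) = cos(θ/2) ± i·sin(θ/2); θ = 1.139, cos(θ/2) ≈ 0.842171, sin(θ/2) ≈ 0.539211.
With a = amp(|0⟩) = 0.8432 and b = amp(|1⟩) = 0.5375:
new amp(|0⟩) = (0.842171 - 0.539211i)·a = (0.7101 - 0.4547i)
new amp(|1⟩) = (0.842171 + 0.539211i)·b = (0.4527 + 0.2898i)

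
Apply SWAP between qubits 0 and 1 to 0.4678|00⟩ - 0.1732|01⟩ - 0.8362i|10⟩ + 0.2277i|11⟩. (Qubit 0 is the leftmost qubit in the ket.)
0.4678|00⟩ - 0.8362i|01⟩ - 0.1732|10⟩ + 0.2277i|11⟩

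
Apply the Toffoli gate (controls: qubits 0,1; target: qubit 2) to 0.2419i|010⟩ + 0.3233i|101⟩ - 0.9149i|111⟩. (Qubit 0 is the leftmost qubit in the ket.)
0.2419i|010⟩ + 0.3233i|101⟩ - 0.9149i|110⟩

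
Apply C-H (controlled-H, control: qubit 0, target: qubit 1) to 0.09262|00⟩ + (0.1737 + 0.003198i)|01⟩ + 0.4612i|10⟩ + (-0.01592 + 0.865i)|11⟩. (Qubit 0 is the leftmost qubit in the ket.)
0.09262|00⟩ + (0.1737 + 0.003198i)|01⟩ + (-0.01126 + 0.9378i)|10⟩ + (0.01126 - 0.2855i)|11⟩

C-H leaves the control-|0⟩ kets |00⟩, |01⟩ unchanged and applies H to qubit 1 on the control-|1⟩ pair (|10⟩, |11⟩).
H = [[1/√2, 1/√2], [1/√2, -1/√2]].
With a = amp(|10⟩) = 0.4612i and b = amp(|11⟩) = (-0.01592 + 0.865i):
new amp(|10⟩) = (1/√2)·a + (1/√2)·b = (-0.01126 + 0.9378i)
new amp(|11⟩) = (1/√2)·a + (-1/√2)·b = (0.01126 - 0.2855i)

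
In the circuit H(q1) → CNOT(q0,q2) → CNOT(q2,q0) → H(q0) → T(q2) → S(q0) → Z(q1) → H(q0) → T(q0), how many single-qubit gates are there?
7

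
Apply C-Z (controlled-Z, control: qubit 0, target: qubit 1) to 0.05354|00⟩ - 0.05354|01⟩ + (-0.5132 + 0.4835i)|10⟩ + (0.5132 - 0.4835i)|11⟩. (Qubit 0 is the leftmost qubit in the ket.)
0.05354|00⟩ - 0.05354|01⟩ + (-0.5132 + 0.4835i)|10⟩ + (-0.5132 + 0.4835i)|11⟩

C-Z leaves the control-|0⟩ kets |00⟩, |01⟩ unchanged and applies Z to qubit 1 on the control-|1⟩ pair (|10⟩, |11⟩).
Z = [[1, 0], [0, -1]].
With a = amp(|10⟩) = (-0.5132 + 0.4835i) and b = amp(|11⟩) = (0.5132 - 0.4835i):
new amp(|10⟩) = (1)·a = (-0.5132 + 0.4835i)
new amp(|11⟩) = (-1)·b = (-0.5132 + 0.4835i)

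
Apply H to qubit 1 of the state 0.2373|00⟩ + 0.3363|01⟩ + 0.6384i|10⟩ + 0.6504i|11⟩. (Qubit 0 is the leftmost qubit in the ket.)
0.4056|00⟩ - 0.07|01⟩ + 0.9113i|10⟩ - 0.008485i|11⟩

H on qubit 1 mixes each pair of kets that differ only in qubit 1: amplitudes (a, b) of (|…0…⟩, |…1…⟩) become ((a + b)/√2, (a − b)/√2). Kets absent from the input have amplitude 0.
(|00⟩, |01⟩): (a, b) = (0.2373, 0.3363) → (0.4056, -0.07)
(|10⟩, |11⟩): (a, b) = (0.6384i, 0.6504i) → (0.9113i, -0.008485i)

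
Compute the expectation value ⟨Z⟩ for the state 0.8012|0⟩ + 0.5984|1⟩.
0.2838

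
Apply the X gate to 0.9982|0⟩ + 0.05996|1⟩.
0.05996|0⟩ + 0.9982|1⟩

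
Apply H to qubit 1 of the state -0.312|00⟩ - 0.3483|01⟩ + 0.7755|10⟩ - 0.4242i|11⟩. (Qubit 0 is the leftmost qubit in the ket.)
-0.4669|00⟩ + 0.02567|01⟩ + (0.5484 - 0.3i)|10⟩ + (0.5484 + 0.3i)|11⟩

H on qubit 1 mixes each pair of kets that differ only in qubit 1: amplitudes (a, b) of (|…0…⟩, |…1…⟩) become ((a + b)/√2, (a − b)/√2). Kets absent from the input have amplitude 0.
(|00⟩, |01⟩): (a, b) = (-0.312, -0.3483) → (-0.4669, 0.02567)
(|10⟩, |11⟩): (a, b) = (0.7755, -0.4242i) → ((0.5484 - 0.3i), (0.5484 + 0.3i))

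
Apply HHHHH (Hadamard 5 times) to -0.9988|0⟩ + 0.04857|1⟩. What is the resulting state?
-0.6719|0⟩ - 0.7406|1⟩

H² = I, so H^5 = H: a single Hadamard. With (a, b) = (-0.9988, 0.04857), H gives ((a + b)/√2, (a − b)/√2) = (-0.6719, -0.7406).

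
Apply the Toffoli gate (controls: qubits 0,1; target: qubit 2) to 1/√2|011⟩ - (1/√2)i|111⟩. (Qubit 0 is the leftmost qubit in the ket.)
1/√2|011⟩ - (1/√2)i|110⟩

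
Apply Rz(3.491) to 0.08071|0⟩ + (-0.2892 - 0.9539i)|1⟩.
(-0.01403 - 0.07948i)|0⟩ + (0.9896 - 0.119i)|1⟩

Rz(3.491) = [[e^(−iθ/2), 0], [0, e^(iθ/2)]] with e^(±iθ/2) = cos(θ/2) ± i·sin(θ/2); θ = 3.491, cos(θ/2) ≈ -0.173816, sin(θ/2) ≈ 0.984778.
With a = amp(|0⟩) = 0.08071 and b = amp(|1⟩) = (-0.2892 - 0.9539i):
new amp(|0⟩) = (-0.173816 - 0.984778i)·a = (-0.01403 - 0.07948i)
new amp(|1⟩) = (-0.173816 + 0.984778i)·b = (0.9896 - 0.119i)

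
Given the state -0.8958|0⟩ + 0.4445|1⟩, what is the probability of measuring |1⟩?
0.1976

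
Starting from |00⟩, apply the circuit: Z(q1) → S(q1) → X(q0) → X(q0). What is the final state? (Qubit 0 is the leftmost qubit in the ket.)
|00⟩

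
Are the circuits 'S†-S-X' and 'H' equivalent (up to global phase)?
No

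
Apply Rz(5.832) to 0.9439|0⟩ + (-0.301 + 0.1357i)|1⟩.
(-0.92 - 0.2111i)|0⟩ + (0.263 - 0.1996i)|1⟩

Rz(5.832) = [[e^(−iθ/2), 0], [0, e^(iθ/2)]] with e^(±iθ/2) = cos(θ/2) ± i·sin(θ/2); θ = 5.832, cos(θ/2) ≈ -0.974662, sin(θ/2) ≈ 0.223684.
With a = amp(|0⟩) = 0.9439 and b = amp(|1⟩) = (-0.301 + 0.1357i):
new amp(|0⟩) = (-0.974662 - 0.223684i)·a = (-0.92 - 0.2111i)
new amp(|1⟩) = (-0.974662 + 0.223684i)·b = (0.263 - 0.1996i)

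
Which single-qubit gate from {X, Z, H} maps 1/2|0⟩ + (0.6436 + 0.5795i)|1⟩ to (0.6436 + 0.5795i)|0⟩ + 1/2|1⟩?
X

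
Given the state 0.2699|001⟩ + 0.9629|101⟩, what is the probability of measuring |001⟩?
0.07285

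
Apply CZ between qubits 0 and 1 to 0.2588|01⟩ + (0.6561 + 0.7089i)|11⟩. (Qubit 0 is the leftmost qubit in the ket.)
0.2588|01⟩ + (-0.6561 - 0.7089i)|11⟩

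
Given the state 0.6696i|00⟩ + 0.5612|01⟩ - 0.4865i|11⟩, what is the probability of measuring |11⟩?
0.2367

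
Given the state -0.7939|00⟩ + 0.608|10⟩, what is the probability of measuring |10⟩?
0.3697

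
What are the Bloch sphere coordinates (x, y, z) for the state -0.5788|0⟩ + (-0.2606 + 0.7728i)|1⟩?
(0.3017, -0.8946, -0.3301)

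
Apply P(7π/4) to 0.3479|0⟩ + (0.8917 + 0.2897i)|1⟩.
0.3479|0⟩ + (0.8354 - 0.4257i)|1⟩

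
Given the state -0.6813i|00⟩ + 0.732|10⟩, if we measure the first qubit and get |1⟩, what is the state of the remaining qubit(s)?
|0⟩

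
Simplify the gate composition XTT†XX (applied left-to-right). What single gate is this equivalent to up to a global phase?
X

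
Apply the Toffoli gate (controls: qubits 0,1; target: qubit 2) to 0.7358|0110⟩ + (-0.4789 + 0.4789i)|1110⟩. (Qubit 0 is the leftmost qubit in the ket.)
0.7358|0110⟩ + (-0.4789 + 0.4789i)|1100⟩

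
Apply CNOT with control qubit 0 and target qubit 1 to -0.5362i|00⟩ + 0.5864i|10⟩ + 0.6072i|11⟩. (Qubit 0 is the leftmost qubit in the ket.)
-0.5362i|00⟩ + 0.6072i|10⟩ + 0.5864i|11⟩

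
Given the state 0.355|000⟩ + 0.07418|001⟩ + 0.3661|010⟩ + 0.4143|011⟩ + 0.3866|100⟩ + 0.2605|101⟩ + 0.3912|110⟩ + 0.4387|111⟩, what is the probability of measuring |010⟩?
0.134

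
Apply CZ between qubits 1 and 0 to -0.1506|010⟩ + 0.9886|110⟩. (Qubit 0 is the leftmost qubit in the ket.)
-0.1506|010⟩ - 0.9886|110⟩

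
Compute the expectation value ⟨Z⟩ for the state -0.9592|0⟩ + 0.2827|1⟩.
0.8401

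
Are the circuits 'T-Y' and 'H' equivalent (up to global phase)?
No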